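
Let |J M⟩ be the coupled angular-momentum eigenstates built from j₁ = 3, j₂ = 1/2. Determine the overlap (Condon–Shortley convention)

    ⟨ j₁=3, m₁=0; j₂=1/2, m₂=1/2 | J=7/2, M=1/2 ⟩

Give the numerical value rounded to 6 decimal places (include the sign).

triangle: 0!*6!*1!/8! = 720/40320
(j±m)!: 3!*3!*1!*0!*4!*3! = 5184
prefactor² = (2J+1)*Δ*N² = 5184/7
  k=0: +1/(0!*0!*3!*1!*3!*0!) = 1/36
Σ = 1/36  ⇒  CG² = 5184/7*1/36² = 4/7
CG = +√(4/7) = +0.755929

+0.755929  (= +√(4/7))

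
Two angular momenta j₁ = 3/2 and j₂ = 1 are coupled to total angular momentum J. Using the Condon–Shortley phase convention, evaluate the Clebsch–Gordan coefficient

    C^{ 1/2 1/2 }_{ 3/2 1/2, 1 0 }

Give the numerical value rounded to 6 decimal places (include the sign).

j₁+j₂−J=2  J+j₁−j₂=1  J−j₁+j₂=0  j₁+j₂+J+1=4
(j₁±m₁, j₂±m₂, J±M) = (2,1,1,1,1,0)
P² = 1/3
sum k=1..1:
  [1] −1/1 = -1
S = -1
C² = P²·S² = 1/3 ; C = -0.577350

−√(1/3) = -0.577350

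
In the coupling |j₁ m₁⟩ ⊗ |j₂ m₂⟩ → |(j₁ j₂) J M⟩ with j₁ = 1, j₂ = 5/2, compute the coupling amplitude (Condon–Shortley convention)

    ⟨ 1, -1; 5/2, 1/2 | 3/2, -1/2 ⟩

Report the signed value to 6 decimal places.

√[4·2!0!3!/6! · 0!2!3!2!1!2!] = √(16/5)
  +(−1)^2/∏(2,0,0,1,0,2)! = 1/4  (running 1/4)
⟨..|..⟩ = √(16/5)·(1/4) = +0.447214

+0.447214  (= +√(1/5))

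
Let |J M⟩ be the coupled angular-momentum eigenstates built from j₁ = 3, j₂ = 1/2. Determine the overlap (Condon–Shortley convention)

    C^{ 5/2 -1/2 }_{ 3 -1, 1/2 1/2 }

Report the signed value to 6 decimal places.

√[6·1!5!0!/7! · 2!4!1!0!2!3!] = √(576/7)
  +(−1)^1/∏(1,0,3,0,2,0)! = -1/12  (running -1/12)
⟨..|..⟩ = √(576/7)·(-1/12) = -0.755929

-0.755929  (= −√(4/7))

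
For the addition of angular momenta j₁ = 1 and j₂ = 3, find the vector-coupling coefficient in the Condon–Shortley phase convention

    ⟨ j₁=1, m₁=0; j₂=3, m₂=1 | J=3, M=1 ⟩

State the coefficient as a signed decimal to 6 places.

√[7·1!1!5!/8! · 1!1!4!2!4!2!] = √(48)
  +(−1)^0/∏(0,1,1,4,0,1)! = 1/24  (running 1/24)
  +(−1)^1/∏(1,0,0,3,1,2)! = -1/12  (running -1/24)
⟨..|..⟩ = √(48)·(-1/24) = -0.288675

−√(1/12) ≈ -0.288675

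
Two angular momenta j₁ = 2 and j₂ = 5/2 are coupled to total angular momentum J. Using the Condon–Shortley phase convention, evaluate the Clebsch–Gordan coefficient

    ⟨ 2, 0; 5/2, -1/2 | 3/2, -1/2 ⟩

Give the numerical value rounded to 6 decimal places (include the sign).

√[4·3!1!2!/7! · 2!2!2!3!1!2!] = √(32/35)
  +(−1)^1/∏(1,2,1,1,0,1)! = -1/2  (running -1/2)
  +(−1)^2/∏(2,1,0,0,1,2)! = 1/4  (running -1/4)
⟨..|..⟩ = √(32/35)·(-1/4) = -0.239046

-0.239046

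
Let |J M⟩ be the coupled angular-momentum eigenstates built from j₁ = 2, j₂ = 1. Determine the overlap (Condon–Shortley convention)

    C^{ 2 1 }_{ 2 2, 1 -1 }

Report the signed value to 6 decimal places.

+0.577350  (= +√(1/3))

j₁+j₂−J=1  J+j₁−j₂=3  J−j₁+j₂=1  j₁+j₂+J+1=6
(j₁±m₁, j₂±m₂, J±M) = (4,0,0,2,3,1)
P² = 12
sum k=0..0:
  [0] +1/6 = 1/6
S = 1/6
C² = P²·S² = 1/3 ; C = +0.577350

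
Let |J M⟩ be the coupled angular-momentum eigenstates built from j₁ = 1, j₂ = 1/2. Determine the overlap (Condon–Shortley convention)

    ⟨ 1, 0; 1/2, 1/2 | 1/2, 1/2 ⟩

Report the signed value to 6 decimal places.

triangle: 1!·1!·0!/3! = 1/6
(j±m)!: 1!·1!·1!·0!·1!·0! = 1
prefactor² = (2J+1)·Δ·N² = 1/3
  k=1: −1/(1!·0!·0!·0!·1!·0!) = -1
Σ = -1  ⇒  CG² = 1/3·(-1)² = 1/3
CG = −√(1/3) = -0.577350

-0.577350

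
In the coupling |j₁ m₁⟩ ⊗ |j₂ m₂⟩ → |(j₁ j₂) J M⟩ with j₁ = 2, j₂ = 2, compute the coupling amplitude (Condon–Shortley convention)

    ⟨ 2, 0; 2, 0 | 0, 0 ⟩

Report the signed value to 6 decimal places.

+√(1/5) = +0.447214

j₁+j₂−J=4  J+j₁−j₂=0  J−j₁+j₂=0  j₁+j₂+J+1=5
(j₁±m₁, j₂±m₂, J±M) = (2,2,2,2,0,0)
P² = 16/5
sum k=2..2:
  [2] +1/4 = 1/4
S = 1/4
C² = P²·S² = 1/5 ; C = +0.447214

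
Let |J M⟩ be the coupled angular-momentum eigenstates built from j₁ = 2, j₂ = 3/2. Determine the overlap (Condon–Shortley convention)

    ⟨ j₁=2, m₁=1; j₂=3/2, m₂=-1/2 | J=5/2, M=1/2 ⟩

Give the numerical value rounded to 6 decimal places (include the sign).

+0.597614

triangle: 1!*3!*2!/7! = 12/5040
(j±m)!: 3!*1!*1!*2!*3!*2! = 144
prefactor² = (2J+1)*Δ*N² = 72/35
  k=0: +1/(0!*1!*1!*1!*2!*1!) = 1/2
  k=1: −1/(1!*0!*0!*0!*3!*2!) = -1/12
Σ = 5/12  ⇒  CG² = 72/35*5/12² = 5/14
CG = +√(5/14) = +0.597614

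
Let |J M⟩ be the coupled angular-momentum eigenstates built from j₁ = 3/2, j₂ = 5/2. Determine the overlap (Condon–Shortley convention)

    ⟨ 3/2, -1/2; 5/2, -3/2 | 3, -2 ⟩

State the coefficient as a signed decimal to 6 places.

triangle: 1!×2!×4!/8! = 48/40320
(j±m)!: 1!×2!×1!×4!×1!×5! = 5760
prefactor² = (2J+1)×Δ×N² = 48
  k=0: +1/(0!×1!×2!×1!×0!×3!) = 1/12
  k=1: −1/(1!×0!×1!×0!×1!×4!) = -1/24
Σ = 1/24  ⇒  CG² = 48×1/24² = 1/12
CG = +√(1/12) = +0.288675

+√(1/12) = +0.288675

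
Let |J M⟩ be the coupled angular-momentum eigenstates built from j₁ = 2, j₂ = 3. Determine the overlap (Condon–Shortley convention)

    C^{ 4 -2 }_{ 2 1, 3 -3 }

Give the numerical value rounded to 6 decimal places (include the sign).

√[9·1!3!5!/10! · 3!1!0!6!2!6!] = √(77760/7)
  +(−1)^0/∏(0,1,1,0,2,5)! = 1/240  (running 1/240)
⟨..|..⟩ = √(77760/7)·(1/240) = +0.439155

+√(27/140) = +0.439155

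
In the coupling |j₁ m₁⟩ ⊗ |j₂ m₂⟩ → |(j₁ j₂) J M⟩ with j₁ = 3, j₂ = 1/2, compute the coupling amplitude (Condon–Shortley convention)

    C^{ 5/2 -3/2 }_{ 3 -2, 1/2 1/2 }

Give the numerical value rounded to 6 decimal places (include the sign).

j₁+j₂−J=1  J+j₁−j₂=5  J−j₁+j₂=0  j₁+j₂+J+1=7
(j₁±m₁, j₂±m₂, J±M) = (1,5,1,0,1,4)
P² = 2880/7
sum k=1..1:
  [1] −1/24 = -1/24
S = -1/24
C² = P²·S² = 5/7 ; C = -0.845154

−√(5/7) = -0.845154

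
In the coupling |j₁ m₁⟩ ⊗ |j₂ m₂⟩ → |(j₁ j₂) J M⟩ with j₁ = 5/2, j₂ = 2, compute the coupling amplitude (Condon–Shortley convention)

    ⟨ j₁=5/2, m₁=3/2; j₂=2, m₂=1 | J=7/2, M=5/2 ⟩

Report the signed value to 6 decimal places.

√[8·1!4!3!/9! · 4!1!3!1!6!1!] = √(2304/7)
  +(−1)^0/∏(0,1,1,3,3,0)! = 1/36  (running 1/36)
  +(−1)^1/∏(1,0,0,2,4,1)! = -1/48  (running 1/144)
⟨..|..⟩ = √(2304/7)·(1/144) = +0.125988

+0.125988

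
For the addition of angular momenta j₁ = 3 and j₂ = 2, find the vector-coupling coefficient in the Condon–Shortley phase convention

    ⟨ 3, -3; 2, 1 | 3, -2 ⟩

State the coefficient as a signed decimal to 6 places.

+√(5/12) = +0.645497

triangle: 2!×4!×2!/9! = 96/362880
(j±m)!: 0!×6!×3!×1!×1!×5! = 518400
prefactor² = (2J+1)×Δ×N² = 960
  k=2: +1/(2!×0!×4!×1!×0!×1!) = 1/48
Σ = 1/48  ⇒  CG² = 960×1/48² = 5/12
CG = +√(5/12) = +0.645497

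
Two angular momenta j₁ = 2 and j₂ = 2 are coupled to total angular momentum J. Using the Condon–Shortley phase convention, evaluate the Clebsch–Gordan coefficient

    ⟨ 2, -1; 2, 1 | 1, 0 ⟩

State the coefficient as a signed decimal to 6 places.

+√(1/10) = +0.316228

√[3·3!1!1!/6! · 1!3!3!1!1!1!] = √(9/10)
  +(−1)^2/∏(2,1,1,1,0,0)! = 1/2  (running 1/2)
  +(−1)^3/∏(3,0,0,0,1,1)! = -1/6  (running 1/3)
⟨..|..⟩ = √(9/10)·(1/3) = +0.316228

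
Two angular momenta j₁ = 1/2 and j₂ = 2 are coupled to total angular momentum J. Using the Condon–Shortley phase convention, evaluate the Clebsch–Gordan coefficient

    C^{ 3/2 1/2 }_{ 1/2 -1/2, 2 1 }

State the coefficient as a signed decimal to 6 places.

-0.774597  (= −√(3/5))

√[4·1!0!3!/5! · 0!1!3!1!2!1!] = √(12/5)
  +(−1)^1/∏(1,0,0,2,0,1)! = -1/2  (running -1/2)
⟨..|..⟩ = √(12/5)·(-1/2) = -0.774597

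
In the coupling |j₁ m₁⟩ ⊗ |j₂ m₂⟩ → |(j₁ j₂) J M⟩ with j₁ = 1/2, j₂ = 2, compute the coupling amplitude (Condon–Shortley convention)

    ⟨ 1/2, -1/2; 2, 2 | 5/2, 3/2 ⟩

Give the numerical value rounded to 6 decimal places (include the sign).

+0.447214

j₁+j₂−J=0  J+j₁−j₂=1  J−j₁+j₂=4  j₁+j₂+J+1=6
(j₁±m₁, j₂±m₂, J±M) = (0,1,4,0,4,1)
P² = 576/5
sum k=0..0:
  [0] +1/24 = 1/24
S = 1/24
C² = P²·S² = 1/5 ; C = +0.447214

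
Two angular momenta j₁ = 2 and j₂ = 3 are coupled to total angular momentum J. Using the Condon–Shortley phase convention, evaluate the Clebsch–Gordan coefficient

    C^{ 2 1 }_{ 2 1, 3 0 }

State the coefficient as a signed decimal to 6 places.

−√(2/7) = -0.534522

√[5·3!1!3!/8! · 3!1!3!3!3!1!] = √(81/14)
  +(−1)^0/∏(0,3,1,3,0,0)! = 1/36  (running 1/36)
  +(−1)^1/∏(1,2,0,2,1,1)! = -1/4  (running -2/9)
⟨..|..⟩ = √(81/14)·(-2/9) = -0.534522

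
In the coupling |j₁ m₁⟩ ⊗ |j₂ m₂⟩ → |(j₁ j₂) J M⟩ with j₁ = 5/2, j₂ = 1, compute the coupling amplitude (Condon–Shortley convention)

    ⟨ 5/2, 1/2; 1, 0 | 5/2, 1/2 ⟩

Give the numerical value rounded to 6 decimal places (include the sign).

triangle: 1!*4!*1!/7! = 24/5040
(j±m)!: 3!*2!*1!*1!*3!*2! = 144
prefactor² = (2J+1)*Δ*N² = 144/35
  k=0: +1/(0!*1!*2!*1!*2!*0!) = 1/4
  k=1: −1/(1!*0!*1!*0!*3!*1!) = -1/6
Σ = 1/12  ⇒  CG² = 144/35*1/12² = 1/35
CG = +√(1/35) = +0.169031

+0.169031  (= +√(1/35))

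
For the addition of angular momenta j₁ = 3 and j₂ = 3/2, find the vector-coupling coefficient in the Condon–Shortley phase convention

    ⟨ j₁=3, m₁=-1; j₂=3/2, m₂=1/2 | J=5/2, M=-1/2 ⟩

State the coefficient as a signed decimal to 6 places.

√[6·2!4!1!/8! · 2!4!2!1!2!3!] = √(288/35)
  +(−1)^1/∏(1,1,3,1,1,0)! = -1/6  (running -1/6)
  +(−1)^2/∏(2,0,2,0,2,1)! = 1/8  (running -1/24)
⟨..|..⟩ = √(288/35)·(-1/24) = -0.119523

-0.119523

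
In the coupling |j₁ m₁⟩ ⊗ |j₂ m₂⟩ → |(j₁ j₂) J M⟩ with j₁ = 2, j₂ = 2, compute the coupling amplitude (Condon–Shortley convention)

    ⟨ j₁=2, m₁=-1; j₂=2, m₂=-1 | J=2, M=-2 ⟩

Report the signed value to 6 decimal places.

triangle: 2!×2!×2!/7! = 8/5040
(j±m)!: 1!×3!×1!×3!×0!×4! = 864
prefactor² = (2J+1)×Δ×N² = 48/7
  k=1: −1/(1!×1!×2!×0!×0!×2!) = -1/4
Σ = -1/4  ⇒  CG² = 48/7×(-1/4)² = 3/7
CG = −√(3/7) = -0.654654

-0.654654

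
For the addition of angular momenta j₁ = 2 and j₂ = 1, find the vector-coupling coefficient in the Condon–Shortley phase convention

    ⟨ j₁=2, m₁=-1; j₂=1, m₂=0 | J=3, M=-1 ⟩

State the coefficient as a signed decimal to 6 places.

+√(8/15) = +0.730297

j₁+j₂−J=0  J+j₁−j₂=4  J−j₁+j₂=2  j₁+j₂+J+1=7
(j₁±m₁, j₂±m₂, J±M) = (1,3,1,1,2,4)
P² = 96/5
sum k=0..0:
  [0] +1/6 = 1/6
S = 1/6
C² = P²·S² = 8/15 ; C = +0.730297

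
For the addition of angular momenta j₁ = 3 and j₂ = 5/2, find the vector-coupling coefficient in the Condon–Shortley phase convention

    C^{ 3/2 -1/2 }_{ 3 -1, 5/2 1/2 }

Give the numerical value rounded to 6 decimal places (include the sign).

-0.097590  (= −√(1/105))

√[4·4!2!1!/8! · 2!4!3!2!1!2!] = √(192/35)
  +(−1)^2/∏(2,2,2,1,0,0)! = 1/8  (running 1/8)
  +(−1)^3/∏(3,1,1,0,1,1)! = -1/6  (running -1/24)
⟨..|..⟩ = √(192/35)·(-1/24) = -0.097590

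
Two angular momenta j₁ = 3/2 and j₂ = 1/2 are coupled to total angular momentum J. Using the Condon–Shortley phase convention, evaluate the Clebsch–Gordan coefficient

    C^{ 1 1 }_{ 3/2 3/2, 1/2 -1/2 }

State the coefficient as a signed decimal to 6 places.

j₁+j₂−J=1  J+j₁−j₂=2  J−j₁+j₂=0  j₁+j₂+J+1=4
(j₁±m₁, j₂±m₂, J±M) = (3,0,0,1,2,0)
P² = 3
sum k=0..0:
  [0] +1/2 = 1/2
S = 1/2
C² = P²·S² = 3/4 ; C = +0.866025

+0.866025  (= +√(3/4))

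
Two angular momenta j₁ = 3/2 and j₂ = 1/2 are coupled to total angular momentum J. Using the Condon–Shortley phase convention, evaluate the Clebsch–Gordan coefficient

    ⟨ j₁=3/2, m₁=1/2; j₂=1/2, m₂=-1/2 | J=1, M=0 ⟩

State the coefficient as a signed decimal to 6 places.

+0.707107  (= +√(1/2))

j₁+j₂−J=1  J+j₁−j₂=2  J−j₁+j₂=0  j₁+j₂+J+1=4
(j₁±m₁, j₂±m₂, J±M) = (2,1,0,1,1,1)
P² = 1/2
sum k=0..0:
  [0] +1/1 = 1
S = 1
C² = P²·S² = 1/2 ; C = +0.707107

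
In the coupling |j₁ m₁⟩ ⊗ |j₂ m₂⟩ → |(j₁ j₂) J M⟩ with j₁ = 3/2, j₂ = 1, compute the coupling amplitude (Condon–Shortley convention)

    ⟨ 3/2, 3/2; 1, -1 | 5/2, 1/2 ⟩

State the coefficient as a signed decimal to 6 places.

+0.316228  (= +√(1/10))

√[6·0!3!2!/6! · 3!0!0!2!3!2!] = √(72/5)
  +(−1)^0/∏(0,0,0,0,3,2)! = 1/12  (running 1/12)
⟨..|..⟩ = √(72/5)·(1/12) = +0.316228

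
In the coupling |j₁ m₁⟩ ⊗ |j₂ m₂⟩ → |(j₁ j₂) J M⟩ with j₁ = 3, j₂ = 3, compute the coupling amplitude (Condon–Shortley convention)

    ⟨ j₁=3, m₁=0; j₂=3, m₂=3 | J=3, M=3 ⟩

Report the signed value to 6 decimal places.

√[7·3!3!3!/10! · 3!3!6!0!6!0!] = √(7776)
  +(−1)^3/∏(3,0,0,3,3,0)! = -1/216  (running -1/216)
⟨..|..⟩ = √(7776)·(-1/216) = -0.408248

−√(1/6) = -0.408248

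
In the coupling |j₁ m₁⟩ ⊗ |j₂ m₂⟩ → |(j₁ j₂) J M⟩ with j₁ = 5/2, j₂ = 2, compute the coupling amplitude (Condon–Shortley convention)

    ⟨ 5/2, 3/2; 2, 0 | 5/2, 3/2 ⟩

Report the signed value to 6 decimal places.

-0.119523  (= −√(1/70))

√[6·2!3!2!/8! · 4!1!2!2!4!1!] = √(288/35)
  +(−1)^0/∏(0,2,1,2,2,0)! = 1/8  (running 1/8)
  +(−1)^1/∏(1,1,0,1,3,1)! = -1/6  (running -1/24)
⟨..|..⟩ = √(288/35)·(-1/24) = -0.119523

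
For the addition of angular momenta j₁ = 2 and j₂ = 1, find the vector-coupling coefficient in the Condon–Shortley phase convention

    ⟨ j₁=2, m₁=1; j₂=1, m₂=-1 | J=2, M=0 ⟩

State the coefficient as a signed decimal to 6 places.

+0.707107

√[5·1!3!1!/6! · 3!1!0!2!2!2!] = √(2)
  +(−1)^0/∏(0,1,1,0,2,1)! = 1/2  (running 1/2)
⟨..|..⟩ = √(2)·(1/2) = +0.707107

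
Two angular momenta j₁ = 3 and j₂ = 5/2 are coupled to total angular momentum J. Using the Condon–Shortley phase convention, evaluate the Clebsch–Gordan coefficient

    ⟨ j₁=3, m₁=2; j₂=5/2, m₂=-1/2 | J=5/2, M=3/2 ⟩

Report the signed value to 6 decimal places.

√[6·3!3!2!/9! · 5!1!2!3!4!1!] = √(288/7)
  +(−1)^0/∏(0,3,1,2,2,0)! = 1/24  (running 1/24)
  +(−1)^1/∏(1,2,0,1,3,1)! = -1/12  (running -1/24)
⟨..|..⟩ = √(288/7)·(-1/24) = -0.267261

-0.267261  (= −√(1/14))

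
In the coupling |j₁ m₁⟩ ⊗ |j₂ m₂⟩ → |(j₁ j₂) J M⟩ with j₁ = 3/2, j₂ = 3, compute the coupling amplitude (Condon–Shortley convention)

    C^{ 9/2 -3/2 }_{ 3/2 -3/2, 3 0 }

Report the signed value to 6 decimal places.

+0.487950

triangle: 0!·3!·6!/10! = 4320/3628800
(j±m)!: 0!·3!·3!·3!·3!·6! = 933120
prefactor² = (2J+1)·Δ·N² = 77760/7
  k=0: +1/(0!·0!·3!·3!·0!·3!) = 1/216
Σ = 1/216  ⇒  CG² = 77760/7·1/216² = 5/21
CG = +√(5/21) = +0.487950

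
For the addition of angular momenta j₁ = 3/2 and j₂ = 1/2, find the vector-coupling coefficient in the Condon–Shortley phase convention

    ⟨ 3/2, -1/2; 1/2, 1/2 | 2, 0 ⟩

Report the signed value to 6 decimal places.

triangle: 0!×3!×1!/5! = 6/120
(j±m)!: 1!×2!×1!×0!×2!×2! = 8
prefactor² = (2J+1)×Δ×N² = 2
  k=0: +1/(0!×0!×2!×1!×1!×0!) = 1/2
Σ = 1/2  ⇒  CG² = 2×1/2² = 1/2
CG = +√(1/2) = +0.707107

+0.707107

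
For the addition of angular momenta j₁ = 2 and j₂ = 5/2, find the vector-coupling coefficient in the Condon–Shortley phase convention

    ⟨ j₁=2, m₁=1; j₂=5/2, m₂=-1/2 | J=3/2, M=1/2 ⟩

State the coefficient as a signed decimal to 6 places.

-0.487950

triangle: 3!·1!·2!/7! = 12/5040
(j±m)!: 3!·1!·2!·3!·2!·1! = 144
prefactor² = (2J+1)·Δ·N² = 48/35
  k=0: +1/(0!·3!·1!·2!·0!·0!) = 1/12
  k=1: −1/(1!·2!·0!·1!·1!·1!) = -1/2
Σ = -5/12  ⇒  CG² = 48/35·(-5/12)² = 5/21
CG = −√(5/21) = -0.487950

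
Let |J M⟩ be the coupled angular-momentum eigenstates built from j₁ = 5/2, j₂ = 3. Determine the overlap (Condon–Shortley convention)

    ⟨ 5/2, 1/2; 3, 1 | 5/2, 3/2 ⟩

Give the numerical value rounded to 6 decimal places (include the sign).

√[6·3!2!3!/9! · 3!2!4!2!4!1!] = √(576/35)
  +(−1)^1/∏(1,2,1,3,1,0)! = -1/12  (running -1/12)
  +(−1)^2/∏(2,1,0,2,2,1)! = 1/8  (running 1/24)
⟨..|..⟩ = √(576/35)·(1/24) = +0.169031

+0.169031  (= +√(1/35))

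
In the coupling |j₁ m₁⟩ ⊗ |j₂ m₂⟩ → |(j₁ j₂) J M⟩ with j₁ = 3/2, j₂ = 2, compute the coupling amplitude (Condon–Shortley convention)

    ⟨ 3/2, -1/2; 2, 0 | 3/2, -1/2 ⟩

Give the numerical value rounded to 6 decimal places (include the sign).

-0.447214

triangle: 2!*1!*2!/6! = 4/720
(j±m)!: 1!*2!*2!*2!*1!*2! = 16
prefactor² = (2J+1)*Δ*N² = 16/45
  k=1: −1/(1!*1!*1!*1!*0!*1!) = -1
  k=2: +1/(2!*0!*0!*0!*1!*2!) = 1/4
Σ = -3/4  ⇒  CG² = 16/45*(-3/4)² = 1/5
CG = −√(1/5) = -0.447214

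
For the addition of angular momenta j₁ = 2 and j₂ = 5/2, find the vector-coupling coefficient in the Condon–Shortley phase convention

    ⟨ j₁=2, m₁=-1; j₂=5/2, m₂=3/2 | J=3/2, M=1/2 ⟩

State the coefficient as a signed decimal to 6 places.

+0.138013

j₁+j₂−J=3  J+j₁−j₂=1  J−j₁+j₂=2  j₁+j₂+J+1=7
(j₁±m₁, j₂±m₂, J±M) = (1,3,4,1,2,1)
P² = 96/35
sum k=2..3:
  [2] +1/4 = 1/4
  [3] −1/6 = -1/6
S = 1/12
C² = P²·S² = 2/105 ; C = +0.138013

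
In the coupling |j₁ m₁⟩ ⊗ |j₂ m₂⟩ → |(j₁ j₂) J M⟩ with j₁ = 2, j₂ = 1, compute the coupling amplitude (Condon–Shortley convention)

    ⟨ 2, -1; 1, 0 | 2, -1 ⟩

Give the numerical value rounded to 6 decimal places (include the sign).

-0.408248  (= −√(1/6))

triangle: 1!×3!×1!/6! = 6/720
(j±m)!: 1!×3!×1!×1!×1!×3! = 36
prefactor² = (2J+1)×Δ×N² = 3/2
  k=0: +1/(0!×1!×3!×1!×0!×0!) = 1/6
  k=1: −1/(1!×0!×2!×0!×1!×1!) = -1/2
Σ = -1/3  ⇒  CG² = 3/2×(-1/3)² = 1/6
CG = −√(1/6) = -0.408248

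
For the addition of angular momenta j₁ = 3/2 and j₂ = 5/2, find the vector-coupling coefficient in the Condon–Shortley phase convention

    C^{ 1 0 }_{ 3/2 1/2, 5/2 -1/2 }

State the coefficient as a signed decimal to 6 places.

−√(3/10) ≈ -0.547723

j₁+j₂−J=3  J+j₁−j₂=0  J−j₁+j₂=2  j₁+j₂+J+1=6
(j₁±m₁, j₂±m₂, J±M) = (2,1,2,3,1,1)
P² = 6/5
sum k=1..1:
  [1] −1/2 = -1/2
S = -1/2
C² = P²·S² = 3/10 ; C = -0.547723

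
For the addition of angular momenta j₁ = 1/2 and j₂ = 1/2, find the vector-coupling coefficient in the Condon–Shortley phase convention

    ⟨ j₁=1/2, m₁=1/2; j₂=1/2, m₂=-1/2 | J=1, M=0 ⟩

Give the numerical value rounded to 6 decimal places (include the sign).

√[3·0!1!1!/3! · 1!0!0!1!1!1!] = √(1/2)
  +(−1)^0/∏(0,0,0,0,1,1)! = 1  (running 1)
⟨..|..⟩ = √(1/2)·(1) = +0.707107

+√(1/2) = +0.707107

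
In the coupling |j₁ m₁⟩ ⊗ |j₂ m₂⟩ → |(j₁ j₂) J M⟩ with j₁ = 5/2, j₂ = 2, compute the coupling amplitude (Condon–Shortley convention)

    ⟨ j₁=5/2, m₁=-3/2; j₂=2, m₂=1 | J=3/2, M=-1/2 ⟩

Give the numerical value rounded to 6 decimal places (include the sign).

+0.138013

√[4·3!2!1!/7! · 1!4!3!1!1!2!] = √(96/35)
  +(−1)^2/∏(2,1,2,1,0,0)! = 1/4  (running 1/4)
  +(−1)^3/∏(3,0,1,0,1,1)! = -1/6  (running 1/12)
⟨..|..⟩ = √(96/35)·(1/12) = +0.138013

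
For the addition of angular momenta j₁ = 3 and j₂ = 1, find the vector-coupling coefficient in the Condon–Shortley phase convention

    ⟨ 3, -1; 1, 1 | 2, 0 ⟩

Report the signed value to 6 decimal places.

+0.534522

j₁+j₂−J=2  J+j₁−j₂=4  J−j₁+j₂=0  j₁+j₂+J+1=7
(j₁±m₁, j₂±m₂, J±M) = (2,4,2,0,2,2)
P² = 128/7
sum k=2..2:
  [2] +1/8 = 1/8
S = 1/8
C² = P²·S² = 2/7 ; C = +0.534522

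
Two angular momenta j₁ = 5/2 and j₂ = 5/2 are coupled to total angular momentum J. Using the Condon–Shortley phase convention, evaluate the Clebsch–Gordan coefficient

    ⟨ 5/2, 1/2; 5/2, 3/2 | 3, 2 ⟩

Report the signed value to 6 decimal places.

−√(1/12) ≈ -0.288675

triangle: 2!*3!*3!/9! = 72/362880
(j±m)!: 3!*2!*4!*1!*5!*1! = 34560
prefactor² = (2J+1)*Δ*N² = 48
  k=1: −1/(1!*1!*1!*3!*2!*0!) = -1/12
  k=2: +1/(2!*0!*0!*2!*3!*1!) = 1/24
Σ = -1/24  ⇒  CG² = 48*(-1/24)² = 1/12
CG = −√(1/12) = -0.288675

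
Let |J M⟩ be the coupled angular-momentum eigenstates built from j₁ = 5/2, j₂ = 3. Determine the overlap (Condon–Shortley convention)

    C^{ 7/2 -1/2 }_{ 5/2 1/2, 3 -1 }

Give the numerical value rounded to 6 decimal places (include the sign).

triangle: 2!*3!*4!/10! = 288/3628800
(j±m)!: 3!*2!*2!*4!*3!*4! = 82944
prefactor² = (2J+1)*Δ*N² = 9216/175
  k=0: +1/(0!*2!*2!*2!*1!*2!) = 1/16
  k=1: −1/(1!*1!*1!*1!*2!*3!) = -1/12
  k=2: +1/(2!*0!*0!*0!*3!*4!) = 1/288
Σ = -5/288  ⇒  CG² = 9216/175*(-5/288)² = 1/63
CG = −√(1/63) = -0.125988

−√(1/63) ≈ -0.125988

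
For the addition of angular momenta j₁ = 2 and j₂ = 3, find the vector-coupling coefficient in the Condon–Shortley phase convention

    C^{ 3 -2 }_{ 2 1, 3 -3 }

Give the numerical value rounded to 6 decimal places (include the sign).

j₁+j₂−J=2  J+j₁−j₂=2  J−j₁+j₂=4  j₁+j₂+J+1=9
(j₁±m₁, j₂±m₂, J±M) = (3,1,0,6,1,5)
P² = 960
sum k=0..0:
  [0] +1/48 = 1/48
S = 1/48
C² = P²·S² = 5/12 ; C = +0.645497

+0.645497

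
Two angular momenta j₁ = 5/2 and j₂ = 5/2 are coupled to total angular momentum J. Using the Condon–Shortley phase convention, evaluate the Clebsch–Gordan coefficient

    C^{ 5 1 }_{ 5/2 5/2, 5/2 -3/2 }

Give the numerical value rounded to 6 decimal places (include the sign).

+0.154303

j₁+j₂−J=0  J+j₁−j₂=5  J−j₁+j₂=5  j₁+j₂+J+1=11
(j₁±m₁, j₂±m₂, J±M) = (5,0,1,4,6,4)
P² = 1382400/7
sum k=0..0:
  [0] +1/2880 = 1/2880
S = 1/2880
C² = P²·S² = 1/42 ; C = +0.154303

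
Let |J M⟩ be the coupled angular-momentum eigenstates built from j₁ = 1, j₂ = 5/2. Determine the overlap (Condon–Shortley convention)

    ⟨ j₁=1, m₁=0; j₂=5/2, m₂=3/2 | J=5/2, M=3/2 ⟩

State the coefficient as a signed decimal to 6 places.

√[6·1!1!4!/7! · 1!1!4!1!4!1!] = √(576/35)
  +(−1)^0/∏(0,1,1,4,0,0)! = 1/24  (running 1/24)
  +(−1)^1/∏(1,0,0,3,1,1)! = -1/6  (running -1/8)
⟨..|..⟩ = √(576/35)·(-1/8) = -0.507093

−√(9/35) = -0.507093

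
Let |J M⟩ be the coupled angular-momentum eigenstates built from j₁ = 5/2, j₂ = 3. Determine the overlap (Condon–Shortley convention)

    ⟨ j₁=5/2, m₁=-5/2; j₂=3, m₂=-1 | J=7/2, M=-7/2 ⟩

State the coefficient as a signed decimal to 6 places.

triangle: 2!×3!×4!/10! = 288/3628800
(j±m)!: 0!×5!×2!×4!×0!×7! = 29030400
prefactor² = (2J+1)×Δ×N² = 18432
  k=2: +1/(2!×0!×3!×0!×0!×4!) = 1/288
Σ = 1/288  ⇒  CG² = 18432×1/288² = 2/9
CG = +√(2/9) = +0.471405

+√(2/9) = +0.471405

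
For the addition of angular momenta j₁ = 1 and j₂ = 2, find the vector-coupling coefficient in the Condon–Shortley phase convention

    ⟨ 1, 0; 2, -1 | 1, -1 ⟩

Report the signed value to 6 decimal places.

−√(3/10) ≈ -0.547723

√[3·2!0!2!/5! · 1!1!1!3!0!2!] = √(6/5)
  +(−1)^1/∏(1,1,0,0,0,2)! = -1/2  (running -1/2)
⟨..|..⟩ = √(6/5)·(-1/2) = -0.547723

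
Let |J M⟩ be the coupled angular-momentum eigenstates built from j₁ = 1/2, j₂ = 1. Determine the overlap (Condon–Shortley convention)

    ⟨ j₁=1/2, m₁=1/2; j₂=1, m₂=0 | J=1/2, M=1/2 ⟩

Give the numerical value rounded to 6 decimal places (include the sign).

+0.577350

√[2·1!0!1!/3! · 1!0!1!1!1!0!] = √(1/3)
  +(−1)^0/∏(0,1,0,1,0,0)! = 1  (running 1)
⟨..|..⟩ = √(1/3)·(1) = +0.577350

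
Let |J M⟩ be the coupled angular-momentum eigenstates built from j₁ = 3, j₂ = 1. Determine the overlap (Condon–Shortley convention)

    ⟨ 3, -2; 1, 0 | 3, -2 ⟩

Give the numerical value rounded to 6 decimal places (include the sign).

-0.577350  (= −√(1/3))

√[7·1!5!1!/8! · 1!5!1!1!1!5!] = √(300)
  +(−1)^0/∏(0,1,5,1,0,0)! = 1/120  (running 1/120)
  +(−1)^1/∏(1,0,4,0,1,1)! = -1/24  (running -1/30)
⟨..|..⟩ = √(300)·(-1/30) = -0.577350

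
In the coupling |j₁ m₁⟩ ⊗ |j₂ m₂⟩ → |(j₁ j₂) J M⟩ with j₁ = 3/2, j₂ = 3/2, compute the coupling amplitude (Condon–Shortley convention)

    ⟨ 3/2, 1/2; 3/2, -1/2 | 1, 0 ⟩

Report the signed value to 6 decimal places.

−√(1/20) = -0.223607

j₁+j₂−J=2  J+j₁−j₂=1  J−j₁+j₂=1  j₁+j₂+J+1=5
(j₁±m₁, j₂±m₂, J±M) = (2,1,1,2,1,1)
P² = 1/5
sum k=0..1:
  [0] +1/2 = 1/2
  [1] −1/1 = -1
S = -1/2
C² = P²·S² = 1/20 ; C = -0.223607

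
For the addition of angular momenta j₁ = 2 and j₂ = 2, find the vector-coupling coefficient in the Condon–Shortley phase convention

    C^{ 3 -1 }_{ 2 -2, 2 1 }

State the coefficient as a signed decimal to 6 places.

√[7·1!3!3!/8! · 0!4!3!1!2!4!] = √(216/5)
  +(−1)^1/∏(1,0,3,2,0,1)! = -1/12  (running -1/12)
⟨..|..⟩ = √(216/5)·(-1/12) = -0.547723

−√(3/10) ≈ -0.547723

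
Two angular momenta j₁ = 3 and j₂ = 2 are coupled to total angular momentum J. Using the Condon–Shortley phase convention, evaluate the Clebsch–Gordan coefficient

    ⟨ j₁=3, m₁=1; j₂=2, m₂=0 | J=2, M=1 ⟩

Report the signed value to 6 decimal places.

-0.377964  (= −√(1/7))

triangle: 3!*3!*1!/8! = 36/40320
(j±m)!: 4!*2!*2!*2!*3!*1! = 1152
prefactor² = (2J+1)*Δ*N² = 36/7
  k=1: −1/(1!*2!*1!*1!*2!*0!) = -1/4
  k=2: +1/(2!*1!*0!*0!*3!*1!) = 1/12
Σ = -1/6  ⇒  CG² = 36/7*(-1/6)² = 1/7
CG = −√(1/7) = -0.377964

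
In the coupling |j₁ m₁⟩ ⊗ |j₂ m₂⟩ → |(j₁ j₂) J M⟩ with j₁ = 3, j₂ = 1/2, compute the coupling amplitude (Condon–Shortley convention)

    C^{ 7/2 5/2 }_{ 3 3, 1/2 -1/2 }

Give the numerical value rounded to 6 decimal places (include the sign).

+0.377964  (= +√(1/7))

j₁+j₂−J=0  J+j₁−j₂=6  J−j₁+j₂=1  j₁+j₂+J+1=8
(j₁±m₁, j₂±m₂, J±M) = (6,0,0,1,6,1)
P² = 518400/7
sum k=0..0:
  [0] +1/720 = 1/720
S = 1/720
C² = P²·S² = 1/7 ; C = +0.377964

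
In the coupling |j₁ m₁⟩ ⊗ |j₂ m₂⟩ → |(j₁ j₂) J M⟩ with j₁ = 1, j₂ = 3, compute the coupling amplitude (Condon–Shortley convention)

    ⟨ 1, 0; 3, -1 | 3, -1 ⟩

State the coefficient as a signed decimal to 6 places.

triangle: 1!×1!×5!/8! = 120/40320
(j±m)!: 1!×1!×2!×4!×2!×4! = 2304
prefactor² = (2J+1)×Δ×N² = 48
  k=0: +1/(0!×1!×1!×2!×0!×3!) = 1/12
  k=1: −1/(1!×0!×0!×1!×1!×4!) = -1/24
Σ = 1/24  ⇒  CG² = 48×1/24² = 1/12
CG = +√(1/12) = +0.288675

+√(1/12) = +0.288675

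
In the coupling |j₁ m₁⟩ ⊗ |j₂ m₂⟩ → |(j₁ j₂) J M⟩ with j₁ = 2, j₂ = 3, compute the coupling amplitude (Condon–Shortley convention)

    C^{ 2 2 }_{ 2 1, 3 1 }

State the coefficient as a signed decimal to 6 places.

triangle: 3!×1!×3!/8! = 36/40320
(j±m)!: 3!×1!×4!×2!×4!×0! = 6912
prefactor² = (2J+1)×Δ×N² = 216/7
  k=1: −1/(1!×2!×0!×3!×1!×0!) = -1/12
Σ = -1/12  ⇒  CG² = 216/7×(-1/12)² = 3/14
CG = −√(3/14) = -0.462910

-0.462910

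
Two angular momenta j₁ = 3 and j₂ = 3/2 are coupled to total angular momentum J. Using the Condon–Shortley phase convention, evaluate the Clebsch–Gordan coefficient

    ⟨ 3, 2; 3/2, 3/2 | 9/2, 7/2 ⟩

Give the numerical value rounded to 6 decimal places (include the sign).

+0.816497

√[10·0!6!3!/10! · 5!1!3!0!8!1!] = √(345600)
  +(−1)^0/∏(0,0,1,3,5,0)! = 1/720  (running 1/720)
⟨..|..⟩ = √(345600)·(1/720) = +0.816497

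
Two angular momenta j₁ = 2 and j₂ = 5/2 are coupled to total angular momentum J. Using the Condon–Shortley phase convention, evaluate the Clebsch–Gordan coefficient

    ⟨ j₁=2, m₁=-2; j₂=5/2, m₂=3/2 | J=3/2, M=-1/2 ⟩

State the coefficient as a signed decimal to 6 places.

√[4·3!1!2!/7! · 0!4!4!1!1!2!] = √(384/35)
  +(−1)^3/∏(3,0,1,1,0,1)! = -1/6  (running -1/6)
⟨..|..⟩ = √(384/35)·(-1/6) = -0.552052

-0.552052  (= −√(32/105))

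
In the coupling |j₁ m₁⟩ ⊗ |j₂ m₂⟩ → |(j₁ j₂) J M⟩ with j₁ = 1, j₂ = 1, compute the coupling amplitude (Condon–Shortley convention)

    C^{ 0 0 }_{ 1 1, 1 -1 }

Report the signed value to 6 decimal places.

√[1·2!0!0!/3! · 2!0!0!2!0!0!] = √(4/3)
  +(−1)^0/∏(0,2,0,0,0,0)! = 1/2  (running 1/2)
⟨..|..⟩ = √(4/3)·(1/2) = +0.577350

+√(1/3) = +0.577350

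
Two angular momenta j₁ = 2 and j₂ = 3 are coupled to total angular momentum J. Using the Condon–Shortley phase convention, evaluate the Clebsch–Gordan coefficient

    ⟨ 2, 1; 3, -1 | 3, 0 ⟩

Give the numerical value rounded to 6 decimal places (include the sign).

+√(1/30) = +0.182574

√[7·2!2!4!/9! · 3!1!2!4!3!3!] = √(96/5)
  +(−1)^0/∏(0,2,1,2,1,2)! = 1/8  (running 1/8)
  +(−1)^1/∏(1,1,0,1,2,3)! = -1/12  (running 1/24)
⟨..|..⟩ = √(96/5)·(1/24) = +0.182574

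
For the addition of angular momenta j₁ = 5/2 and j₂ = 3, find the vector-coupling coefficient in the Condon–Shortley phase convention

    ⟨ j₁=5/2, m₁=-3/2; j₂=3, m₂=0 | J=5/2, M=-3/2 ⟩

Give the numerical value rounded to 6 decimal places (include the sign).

j₁+j₂−J=3  J+j₁−j₂=2  J−j₁+j₂=3  j₁+j₂+J+1=9
(j₁±m₁, j₂±m₂, J±M) = (1,4,3,3,1,4)
P² = 864/35
sum k=2..3:
  [2] +1/8 = 1/8
  [3] −1/36 = -1/36
S = 7/72
C² = P²·S² = 7/30 ; C = +0.483046

+0.483046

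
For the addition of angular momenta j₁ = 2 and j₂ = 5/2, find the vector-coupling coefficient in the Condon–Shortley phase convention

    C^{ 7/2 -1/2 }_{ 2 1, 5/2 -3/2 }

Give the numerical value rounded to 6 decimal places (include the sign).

+0.619780

j₁+j₂−J=1  J+j₁−j₂=3  J−j₁+j₂=4  j₁+j₂+J+1=9
(j₁±m₁, j₂±m₂, J±M) = (3,1,1,4,3,4)
P² = 2304/35
sum k=0..1:
  [0] +1/12 = 1/12
  [1] −1/144 = -1/144
S = 11/144
C² = P²·S² = 121/315 ; C = +0.619780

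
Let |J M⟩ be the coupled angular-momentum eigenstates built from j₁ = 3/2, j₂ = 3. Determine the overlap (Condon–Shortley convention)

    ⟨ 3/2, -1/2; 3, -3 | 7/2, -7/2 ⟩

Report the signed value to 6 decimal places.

j₁+j₂−J=1  J+j₁−j₂=2  J−j₁+j₂=5  j₁+j₂+J+1=9
(j₁±m₁, j₂±m₂, J±M) = (1,2,0,6,0,7)
P² = 38400
sum k=0..0:
  [0] +1/240 = 1/240
S = 1/240
C² = P²·S² = 2/3 ; C = +0.816497

+√(2/3) = +0.816497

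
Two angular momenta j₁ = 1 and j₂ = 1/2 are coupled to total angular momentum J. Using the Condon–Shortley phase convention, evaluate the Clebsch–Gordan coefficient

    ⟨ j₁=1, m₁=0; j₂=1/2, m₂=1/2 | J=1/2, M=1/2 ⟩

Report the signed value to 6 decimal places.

−√(1/3) = -0.577350

triangle: 1!×1!×0!/3! = 1/6
(j±m)!: 1!×1!×1!×0!×1!×0! = 1
prefactor² = (2J+1)×Δ×N² = 1/3
  k=1: −1/(1!×0!×0!×0!×1!×0!) = -1
Σ = -1  ⇒  CG² = 1/3×(-1)² = 1/3
CG = −√(1/3) = -0.577350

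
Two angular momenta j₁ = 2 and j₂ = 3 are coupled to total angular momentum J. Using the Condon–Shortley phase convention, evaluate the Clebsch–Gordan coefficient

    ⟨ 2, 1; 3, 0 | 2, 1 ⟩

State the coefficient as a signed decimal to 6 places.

j₁+j₂−J=3  J+j₁−j₂=1  J−j₁+j₂=3  j₁+j₂+J+1=8
(j₁±m₁, j₂±m₂, J±M) = (3,1,3,3,3,1)
P² = 81/14
sum k=0..1:
  [0] +1/36 = 1/36
  [1] −1/4 = -1/4
S = -2/9
C² = P²·S² = 2/7 ; C = -0.534522

-0.534522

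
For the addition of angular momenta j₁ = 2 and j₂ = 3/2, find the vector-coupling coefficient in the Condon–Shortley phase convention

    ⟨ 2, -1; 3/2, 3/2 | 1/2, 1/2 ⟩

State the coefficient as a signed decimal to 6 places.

−√(1/10) ≈ -0.316228

√[2·3!1!0!/5! · 1!3!3!0!1!0!] = √(18/5)
  +(−1)^3/∏(3,0,0,0,1,0)! = -1/6  (running -1/6)
⟨..|..⟩ = √(18/5)·(-1/6) = -0.316228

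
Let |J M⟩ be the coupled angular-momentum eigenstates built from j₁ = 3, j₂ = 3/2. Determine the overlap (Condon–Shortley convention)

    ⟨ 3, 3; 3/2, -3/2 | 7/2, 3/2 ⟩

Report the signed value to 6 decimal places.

triangle: 1!*5!*2!/9! = 240/362880
(j±m)!: 6!*0!*0!*3!*5!*2! = 1036800
prefactor² = (2J+1)*Δ*N² = 38400/7
  k=0: +1/(0!*1!*0!*0!*5!*2!) = 1/240
Σ = 1/240  ⇒  CG² = 38400/7*1/240² = 2/21
CG = +√(2/21) = +0.308607

+0.308607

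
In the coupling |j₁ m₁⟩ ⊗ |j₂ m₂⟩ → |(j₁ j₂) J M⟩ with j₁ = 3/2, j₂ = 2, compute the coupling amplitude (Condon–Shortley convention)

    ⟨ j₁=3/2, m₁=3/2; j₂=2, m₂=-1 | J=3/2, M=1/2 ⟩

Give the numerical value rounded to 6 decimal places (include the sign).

√[4·2!1!2!/6! · 3!0!1!3!2!1!] = √(8/5)
  +(−1)^0/∏(0,2,0,1,1,1)! = 1/2  (running 1/2)
⟨..|..⟩ = √(8/5)·(1/2) = +0.632456

+0.632456  (= +√(2/5))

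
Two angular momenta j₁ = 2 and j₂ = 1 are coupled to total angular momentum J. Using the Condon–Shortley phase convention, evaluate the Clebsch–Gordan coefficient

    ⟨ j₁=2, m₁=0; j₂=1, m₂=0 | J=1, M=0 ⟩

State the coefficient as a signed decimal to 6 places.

-0.632456  (= −√(2/5))

triangle: 2!·2!·0!/5! = 4/120
(j±m)!: 2!·2!·1!·1!·1!·1! = 4
prefactor² = (2J+1)·Δ·N² = 2/5
  k=1: −1/(1!·1!·1!·0!·1!·0!) = -1
Σ = -1  ⇒  CG² = 2/5·(-1)² = 2/5
CG = −√(2/5) = -0.632456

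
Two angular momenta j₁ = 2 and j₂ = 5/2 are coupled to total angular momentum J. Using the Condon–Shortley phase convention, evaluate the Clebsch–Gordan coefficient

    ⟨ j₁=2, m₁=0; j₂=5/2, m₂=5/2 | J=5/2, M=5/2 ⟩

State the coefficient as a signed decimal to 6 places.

+0.597614  (= +√(5/14))

j₁+j₂−J=2  J+j₁−j₂=2  J−j₁+j₂=3  j₁+j₂+J+1=8
(j₁±m₁, j₂±m₂, J±M) = (2,2,5,0,5,0)
P² = 1440/7
sum k=2..2:
  [2] +1/24 = 1/24
S = 1/24
C² = P²·S² = 5/14 ; C = +0.597614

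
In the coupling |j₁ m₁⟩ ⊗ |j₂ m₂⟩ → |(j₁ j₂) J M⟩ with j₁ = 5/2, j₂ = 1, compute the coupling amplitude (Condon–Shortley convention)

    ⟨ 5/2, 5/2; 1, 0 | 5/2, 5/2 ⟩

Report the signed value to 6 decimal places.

+0.845154  (= +√(5/7))

√[6·1!4!1!/7! · 5!0!1!1!5!0!] = √(2880/7)
  +(−1)^0/∏(0,1,0,1,4,0)! = 1/24  (running 1/24)
⟨..|..⟩ = √(2880/7)·(1/24) = +0.845154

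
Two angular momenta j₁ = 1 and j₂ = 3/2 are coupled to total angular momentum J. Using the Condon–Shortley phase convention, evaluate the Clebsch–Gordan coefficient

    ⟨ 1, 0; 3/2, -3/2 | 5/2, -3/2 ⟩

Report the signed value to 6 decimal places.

√[6·0!2!3!/6! · 1!1!0!3!1!4!] = √(72/5)
  +(−1)^0/∏(0,0,1,0,1,3)! = 1/6  (running 1/6)
⟨..|..⟩ = √(72/5)·(1/6) = +0.632456

+√(2/5) ≈ +0.632456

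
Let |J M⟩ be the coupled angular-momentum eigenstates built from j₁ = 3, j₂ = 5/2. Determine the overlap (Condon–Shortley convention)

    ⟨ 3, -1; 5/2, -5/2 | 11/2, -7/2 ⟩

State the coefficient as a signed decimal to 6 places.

j₁+j₂−J=0  J+j₁−j₂=6  J−j₁+j₂=5  j₁+j₂+J+1=12
(j₁±m₁, j₂±m₂, J±M) = (2,4,0,5,2,9)
P² = 99532800/11
sum k=0..0:
  [0] +1/5760 = 1/5760
S = 1/5760
C² = P²·S² = 3/11 ; C = +0.522233

+0.522233  (= +√(3/11))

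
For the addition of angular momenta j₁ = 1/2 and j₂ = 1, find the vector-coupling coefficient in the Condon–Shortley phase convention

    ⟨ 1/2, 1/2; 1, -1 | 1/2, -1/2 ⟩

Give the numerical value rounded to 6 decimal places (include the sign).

triangle: 1!*0!*1!/3! = 1/6
(j±m)!: 1!*0!*0!*2!*0!*1! = 2
prefactor² = (2J+1)*Δ*N² = 2/3
  k=0: +1/(0!*1!*0!*0!*0!*1!) = 1
Σ = 1  ⇒  CG² = 2/3*1² = 2/3
CG = +√(2/3) = +0.816497

+√(2/3) ≈ +0.816497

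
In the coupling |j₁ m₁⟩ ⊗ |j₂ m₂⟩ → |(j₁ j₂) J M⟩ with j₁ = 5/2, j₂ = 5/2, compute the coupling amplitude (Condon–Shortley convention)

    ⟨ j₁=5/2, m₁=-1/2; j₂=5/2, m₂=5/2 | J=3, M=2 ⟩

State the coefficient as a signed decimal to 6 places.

+0.645497

√[7·2!3!3!/9! · 2!3!5!0!5!1!] = √(240)
  +(−1)^2/∏(2,0,1,3,2,0)! = 1/24  (running 1/24)
⟨..|..⟩ = √(240)·(1/24) = +0.645497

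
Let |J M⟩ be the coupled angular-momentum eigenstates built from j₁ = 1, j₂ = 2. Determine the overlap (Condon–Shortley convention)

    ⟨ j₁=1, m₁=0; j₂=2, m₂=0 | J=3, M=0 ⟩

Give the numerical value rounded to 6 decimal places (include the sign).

+√(3/5) = +0.774597

√[7·0!2!4!/7! · 1!1!2!2!3!3!] = √(48/5)
  +(−1)^0/∏(0,0,1,2,1,2)! = 1/4  (running 1/4)
⟨..|..⟩ = √(48/5)·(1/4) = +0.774597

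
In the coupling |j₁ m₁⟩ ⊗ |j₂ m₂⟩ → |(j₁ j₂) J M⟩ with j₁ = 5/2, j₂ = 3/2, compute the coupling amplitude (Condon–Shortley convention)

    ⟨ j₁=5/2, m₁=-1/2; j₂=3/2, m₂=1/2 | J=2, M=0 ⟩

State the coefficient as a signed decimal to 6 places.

-0.267261

√[5·2!3!1!/7! · 2!3!2!1!2!2!] = √(8/7)
  +(−1)^1/∏(1,1,2,1,1,0)! = -1/2  (running -1/2)
  +(−1)^2/∏(2,0,1,0,2,1)! = 1/4  (running -1/4)
⟨..|..⟩ = √(8/7)·(-1/4) = -0.267261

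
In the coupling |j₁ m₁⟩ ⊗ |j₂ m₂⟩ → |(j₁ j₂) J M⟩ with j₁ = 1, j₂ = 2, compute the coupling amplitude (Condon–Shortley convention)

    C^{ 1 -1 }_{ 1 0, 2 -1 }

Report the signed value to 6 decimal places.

j₁+j₂−J=2  J+j₁−j₂=0  J−j₁+j₂=2  j₁+j₂+J+1=5
(j₁±m₁, j₂±m₂, J±M) = (1,1,1,3,0,2)
P² = 6/5
sum k=1..1:
  [1] −1/2 = -1/2
S = -1/2
C² = P²·S² = 3/10 ; C = -0.547723

-0.547723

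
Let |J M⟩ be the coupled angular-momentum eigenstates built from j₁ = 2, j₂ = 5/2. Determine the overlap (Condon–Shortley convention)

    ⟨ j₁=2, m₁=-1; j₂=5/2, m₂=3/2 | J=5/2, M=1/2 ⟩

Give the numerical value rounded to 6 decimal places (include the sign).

+0.414039  (= +√(6/35))

triangle: 2!·2!·3!/8! = 24/40320
(j±m)!: 1!·3!·4!·1!·3!·2! = 1728
prefactor² = (2J+1)·Δ·N² = 216/35
  k=1: −1/(1!·1!·2!·3!·0!·0!) = -1/12
  k=2: +1/(2!·0!·1!·2!·1!·1!) = 1/4
Σ = 1/6  ⇒  CG² = 216/35·1/6² = 6/35
CG = +√(6/35) = +0.414039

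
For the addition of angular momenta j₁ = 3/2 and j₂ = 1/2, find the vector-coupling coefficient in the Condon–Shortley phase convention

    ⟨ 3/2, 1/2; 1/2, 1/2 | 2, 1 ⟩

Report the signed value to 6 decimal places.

triangle: 0!·3!·1!/5! = 6/120
(j±m)!: 2!·1!·1!·0!·3!·1! = 12
prefactor² = (2J+1)·Δ·N² = 3
  k=0: +1/(0!·0!·1!·1!·2!·0!) = 1/2
Σ = 1/2  ⇒  CG² = 3·1/2² = 3/4
CG = +√(3/4) = +0.866025

+√(3/4) = +0.866025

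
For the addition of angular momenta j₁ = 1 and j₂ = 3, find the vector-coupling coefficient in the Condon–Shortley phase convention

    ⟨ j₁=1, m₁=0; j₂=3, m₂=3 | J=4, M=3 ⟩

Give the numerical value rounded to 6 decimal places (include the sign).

√[9·0!2!6!/9! · 1!1!6!0!7!1!] = √(129600)
  +(−1)^0/∏(0,0,1,6,1,0)! = 1/720  (running 1/720)
⟨..|..⟩ = √(129600)·(1/720) = +0.500000

+0.500000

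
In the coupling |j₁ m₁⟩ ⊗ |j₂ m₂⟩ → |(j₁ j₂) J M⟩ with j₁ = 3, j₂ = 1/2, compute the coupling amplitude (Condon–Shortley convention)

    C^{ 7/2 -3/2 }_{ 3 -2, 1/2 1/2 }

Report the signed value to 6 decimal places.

+√(2/7) ≈ +0.534522

triangle: 0!·6!·1!/8! = 720/40320
(j±m)!: 1!·5!·1!·0!·2!·5! = 28800
prefactor² = (2J+1)·Δ·N² = 28800/7
  k=0: +1/(0!·0!·5!·1!·1!·0!) = 1/120
Σ = 1/120  ⇒  CG² = 28800/7·1/120² = 2/7
CG = +√(2/7) = +0.534522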